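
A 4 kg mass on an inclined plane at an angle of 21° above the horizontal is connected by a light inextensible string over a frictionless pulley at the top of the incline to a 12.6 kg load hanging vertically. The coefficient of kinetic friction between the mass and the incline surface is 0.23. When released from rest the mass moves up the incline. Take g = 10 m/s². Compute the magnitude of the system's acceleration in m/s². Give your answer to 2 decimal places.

For the mass on the incline: the weight component along the slope is m₁g sin 21° = 4 × 10 × 0.3584 = 14.336 N and the normal force is N = m₁g cos 21° = 37.343 N.
Kinetic friction opposes the mass's motion up the incline: f = μN = 0.23 × 37.343 = 8.589 N acting down the slope.
Newton's second law for the mass (up-slope positive): T − 14.336 − 8.589 = 4 a. For the hanging load (downward positive): 12.6 × 10 − T = 12.6 a.
Adding the two equations eliminates T: 103.075 = 16.6 a, so a = 6.2093 m/s².

6.21 m/s²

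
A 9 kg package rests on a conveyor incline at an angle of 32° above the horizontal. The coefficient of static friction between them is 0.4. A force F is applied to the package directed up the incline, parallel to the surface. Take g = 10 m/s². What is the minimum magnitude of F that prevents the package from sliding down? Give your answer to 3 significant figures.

17.2 N

The normal force is N = mg cos 32° = 76.324 N. With F at its minimum the package is on the verge of sliding down, so static friction is at its maximum μ_s N = 0.4 × 76.324 = 30.530 N and acts up the slope.
Equilibrium along the incline: F + μ_s N = mg sin 32°, so F = 47.693 − 30.530 = 17.163 N.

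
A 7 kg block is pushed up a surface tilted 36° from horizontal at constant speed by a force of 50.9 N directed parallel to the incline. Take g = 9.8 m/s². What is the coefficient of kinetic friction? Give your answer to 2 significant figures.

At constant speed ΣF = 0 along the incline. The applied 50.9 N acts up the slope; the weight component mg sin 36° = 40.322 N and kinetic friction μN both act down the slope.
So 50.9 = 40.322 + μ × 55.499, giving μ = (50.9 − 40.322) / 55.499 = 0.1906.

0.19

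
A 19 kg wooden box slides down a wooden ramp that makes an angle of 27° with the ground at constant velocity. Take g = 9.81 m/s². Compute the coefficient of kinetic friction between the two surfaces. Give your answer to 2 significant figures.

0.51

At constant velocity the net force along the incline is zero: mg sin 27° = μ mg cos 27°.
So μ = tan 27° = 0.4540 / 0.8910 = 0.5095.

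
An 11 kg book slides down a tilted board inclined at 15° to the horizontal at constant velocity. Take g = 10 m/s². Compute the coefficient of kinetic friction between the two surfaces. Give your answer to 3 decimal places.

At constant velocity the net force along the incline is zero: mg sin 15° = μ mg cos 15°.
So μ = tan 15° = 0.2588 / 0.9659 = 0.2679.

0.268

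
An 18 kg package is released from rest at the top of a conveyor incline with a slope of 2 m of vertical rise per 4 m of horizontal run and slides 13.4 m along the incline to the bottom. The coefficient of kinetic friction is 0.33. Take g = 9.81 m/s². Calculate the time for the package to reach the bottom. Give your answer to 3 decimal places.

The weight component along the incline is mg sin 26.57° = 78.969 N and the normal force is N = mg cos 26.57° = 157.938 N.
Friction up the slope is f = μN = 0.33 × 157.938 = 52.120 N, so the net downslope force is 78.969 − 52.120 = 26.849 N and a = 26.849 / 18 = 1.4916 m/s².
Starting from rest, L = ½at², so t = √(2L/a) = √(2 × 13.4 / 1.4916) = 4.2388 s.

4.239 s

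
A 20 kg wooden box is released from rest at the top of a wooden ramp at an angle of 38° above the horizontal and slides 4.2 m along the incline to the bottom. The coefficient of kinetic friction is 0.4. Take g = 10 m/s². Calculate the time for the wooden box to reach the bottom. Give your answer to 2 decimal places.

The weight component along the incline is mg sin 38° = 123.132 N and the normal force is N = mg cos 38° = 157.602 N.
Friction up the slope is f = μN = 0.4 × 157.602 = 63.041 N, so the net downslope force is 123.132 − 63.041 = 60.091 N and a = 60.091 / 20 = 3.0046 m/s².
Starting from rest, L = ½at², so t = √(2L/a) = √(2 × 4.2 / 3.0046) = 1.6720 s.

1.67 s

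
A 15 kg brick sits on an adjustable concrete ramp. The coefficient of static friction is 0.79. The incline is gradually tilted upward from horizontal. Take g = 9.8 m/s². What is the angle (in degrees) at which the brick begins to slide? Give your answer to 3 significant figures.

38.3°

At the threshold of sliding, static friction is at its maximum μ_s N and exactly balances the weight component along the incline: mg sin θ = μ_s mg cos θ.
Hence tan θ = μ_s = 0.79, so θ = arctan(0.79) = 38.3087°.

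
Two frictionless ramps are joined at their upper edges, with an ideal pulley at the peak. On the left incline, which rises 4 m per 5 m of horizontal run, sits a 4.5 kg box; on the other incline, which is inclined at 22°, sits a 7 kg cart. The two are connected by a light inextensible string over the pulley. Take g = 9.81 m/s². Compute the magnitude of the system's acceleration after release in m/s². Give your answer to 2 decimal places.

0.16 m/s²

Resolve each weight along its own incline: the 4.5 kg mass has component 4.5 × 9.81 × sin 38.66° = 27.577 N down its slope, and the 7 kg mass has 7 × 9.81 × sin 22° = 25.724 N down its slope.
The 4.5 kg side's 27.577 N exceeds the other side's 25.724 N, so that mass slides down and the 7 kg mass slides up. Taking that direction as positive, Newton's second law for the whole system gives 27.577 − 25.724 = (4.5 + 7) a, so a = 1.853 / 11.5 = 0.1611 m/s².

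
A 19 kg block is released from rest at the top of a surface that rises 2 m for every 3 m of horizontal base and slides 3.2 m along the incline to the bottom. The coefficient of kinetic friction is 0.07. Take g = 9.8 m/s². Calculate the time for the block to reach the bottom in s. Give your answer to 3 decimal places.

The weight component along the incline is mg sin 33.69° = 103.285 N and the normal force is N = mg cos 33.69° = 154.928 N.
Friction up the slope is f = μN = 0.07 × 154.928 = 10.845 N, so the net downslope force is 103.285 − 10.845 = 92.440 N and a = 92.440 / 19 = 4.8653 m/s².
Starting from rest, L = ½at², so t = √(2L/a) = √(2 × 3.2 / 4.8653) = 1.1469 s.

1.147 s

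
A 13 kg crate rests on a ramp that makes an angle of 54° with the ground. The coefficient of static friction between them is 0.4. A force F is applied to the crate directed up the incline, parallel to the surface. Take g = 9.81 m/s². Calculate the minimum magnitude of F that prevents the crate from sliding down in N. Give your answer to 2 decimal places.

The normal force is N = mg cos 54° = 74.960 N. With F at its minimum the crate is on the verge of sliding down, so static friction is at its maximum μ_s N = 0.4 × 74.960 = 29.984 N and acts up the slope.
Equilibrium along the incline: F + μ_s N = mg sin 54°, so F = 103.174 − 29.984 = 73.190 N.

73.19 N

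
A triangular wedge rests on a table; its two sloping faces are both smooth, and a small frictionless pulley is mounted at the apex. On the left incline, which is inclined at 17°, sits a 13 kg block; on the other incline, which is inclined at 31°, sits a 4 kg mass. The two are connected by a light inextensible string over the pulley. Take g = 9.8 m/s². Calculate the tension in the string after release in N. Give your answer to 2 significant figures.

Resolve each weight along its own incline: the 13 kg mass has component 13 × 9.8 × sin 17° = 37.248 N down its slope, and the 4 kg mass has 4 × 9.8 × sin 31° = 20.189 N down its slope.
The 13 kg side's 37.248 N exceeds the other side's 20.189 N, so that mass slides down and the 4 kg mass slides up. Taking that direction as positive, Newton's second law for the whole system gives 37.248 − 20.189 = (13 + 4) a, so a = 17.059 / 17 = 1.0035 m/s².
For the 4 kg mass (up-slope positive): T − 20.189 = 4 × 1.0035, so T = 24.203 N.

24 N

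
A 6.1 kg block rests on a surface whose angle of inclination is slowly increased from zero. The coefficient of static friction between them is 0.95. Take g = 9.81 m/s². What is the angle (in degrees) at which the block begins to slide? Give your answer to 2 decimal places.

At the threshold of sliding, static friction is at its maximum μ_s N and exactly balances the weight component along the incline: mg sin θ = μ_s mg cos θ.
Hence tan θ = μ_s = 0.95, so θ = arctan(0.95) = 43.5312°.

43.53°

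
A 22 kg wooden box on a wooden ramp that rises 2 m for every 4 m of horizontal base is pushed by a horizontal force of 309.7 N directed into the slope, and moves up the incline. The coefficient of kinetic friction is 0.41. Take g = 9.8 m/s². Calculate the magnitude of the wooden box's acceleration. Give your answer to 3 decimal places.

The horizontal push has components F cos 26.57° = 309.7 × 0.8944 = 276.996 N up the incline and F sin 26.57° = 309.7 × 0.4472 = 138.498 N pressing into the surface.
The normal force is therefore N = mg cos 26.57° + F sin 26.57° = 192.833 + 138.498 = 331.331 N, and kinetic friction down the slope is μN = 0.41 × 331.331 = 135.846 N.
Along the incline: F cos 26.57° − mg sin 26.57° − μN = ma, so 276.996 − 96.416 − 135.846 = 22 a, giving a = 2.0334 m/s².

2.033 m/s²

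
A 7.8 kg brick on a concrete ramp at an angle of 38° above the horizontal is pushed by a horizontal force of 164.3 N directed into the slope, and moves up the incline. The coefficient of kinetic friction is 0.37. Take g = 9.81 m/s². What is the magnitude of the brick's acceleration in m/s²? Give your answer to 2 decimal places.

2.90 m/s²

The horizontal push has components F cos 38° = 164.3 × 0.7880 = 129.468 N up the incline and F sin 38° = 164.3 × 0.6157 = 101.160 N pressing into the surface.
The normal force is therefore N = mg cos 38° + F sin 38° = 60.296 + 101.160 = 161.456 N, and kinetic friction down the slope is μN = 0.37 × 161.456 = 59.739 N.
Along the incline: F cos 38° − mg sin 38° − μN = ma, so 129.468 − 47.112 − 59.739 = 7.8 a, giving a = 2.8996 m/s².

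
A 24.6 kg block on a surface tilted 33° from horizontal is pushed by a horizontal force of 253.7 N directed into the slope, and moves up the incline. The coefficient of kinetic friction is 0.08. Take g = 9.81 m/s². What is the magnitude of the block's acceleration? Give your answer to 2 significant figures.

2.2 m/s²

The horizontal push has components F cos 33° = 253.7 × 0.8387 = 212.778 N up the incline and F sin 33° = 253.7 × 0.5446 = 138.165 N pressing into the surface.
The normal force is therefore N = mg cos 33° + F sin 33° = 202.400 + 138.165 = 340.565 N, and kinetic friction down the slope is μN = 0.08 × 340.565 = 27.245 N.
Along the incline: F cos 33° − mg sin 33° − μN = ma, so 212.778 − 131.426 − 27.245 = 24.6 a, giving a = 2.1995 m/s².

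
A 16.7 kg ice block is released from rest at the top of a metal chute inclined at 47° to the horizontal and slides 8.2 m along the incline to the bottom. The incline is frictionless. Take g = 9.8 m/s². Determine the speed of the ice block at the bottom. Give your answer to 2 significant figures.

11 m/s

The weight component along the incline is mg sin 47° = 119.693 N and the normal force is N = mg cos 47° = 111.616 N.
With no friction, a = g sin 47° = 7.1673 m/s².
Starting from rest over a distance of 8.2 m, v² = 2aL = 2 × 7.1673 × 8.2 = 117.5437, so v = 10.8418 m/s.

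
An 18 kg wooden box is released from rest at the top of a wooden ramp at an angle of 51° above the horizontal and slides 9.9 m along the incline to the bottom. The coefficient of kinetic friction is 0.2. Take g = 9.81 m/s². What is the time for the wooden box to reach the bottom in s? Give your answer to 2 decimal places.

The weight component along the incline is mg sin 51° = 137.228 N and the normal force is N = mg cos 51° = 111.125 N.
Friction up the slope is f = μN = 0.2 × 111.125 = 22.225 N, so the net downslope force is 137.228 − 22.225 = 115.003 N and a = 115.003 / 18 = 6.3891 m/s².
Starting from rest, L = ½at², so t = √(2L/a) = √(2 × 9.9 / 6.3891) = 1.7604 s.

1.76 s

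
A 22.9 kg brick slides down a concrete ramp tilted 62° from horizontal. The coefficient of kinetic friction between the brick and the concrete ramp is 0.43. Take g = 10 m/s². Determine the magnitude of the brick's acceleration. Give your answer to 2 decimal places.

Resolving the weight along the incline: the component pulling the brick down the slope is mg sin 62° = 22.9 × 10 × 0.8829 = 202.184 N, and the normal force is N = mg cos 62° = 22.9 × 10 × 0.4695 = 107.515 N.
Kinetic friction acts up the slope with magnitude f = μN = 0.43 × 107.515 = 46.231 N.
Net force along the incline is 202.184 − 46.231 = 155.953 N, so a = 155.953 / 22.9 = 6.8102 m/s².

6.81 m/s²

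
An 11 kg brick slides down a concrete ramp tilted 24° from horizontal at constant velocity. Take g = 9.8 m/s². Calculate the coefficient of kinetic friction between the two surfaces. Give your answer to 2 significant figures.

0.45

At constant velocity the net force along the incline is zero: mg sin 24° = μ mg cos 24°.
So μ = tan 24° = 0.4067 / 0.9135 = 0.4452.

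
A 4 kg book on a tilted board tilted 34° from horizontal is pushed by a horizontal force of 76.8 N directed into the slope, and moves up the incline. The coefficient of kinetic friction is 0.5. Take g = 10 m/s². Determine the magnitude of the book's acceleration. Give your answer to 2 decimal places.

0.81 m/s²

The horizontal push has components F cos 34° = 76.8 × 0.8290 = 63.667 N up the incline and F sin 34° = 76.8 × 0.5592 = 42.947 N pressing into the surface.
The normal force is therefore N = mg cos 34° + F sin 34° = 33.160 + 42.947 = 76.107 N, and kinetic friction down the slope is μN = 0.5 × 76.107 = 38.053 N.
Along the incline: F cos 34° − mg sin 34° − μN = ma, so 63.667 − 22.368 − 38.053 = 4 a, giving a = 0.8115 m/s².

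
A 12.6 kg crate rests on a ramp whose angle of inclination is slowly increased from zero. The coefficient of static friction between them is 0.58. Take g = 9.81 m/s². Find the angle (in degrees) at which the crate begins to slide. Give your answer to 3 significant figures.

30.1°

At the threshold of sliding, static friction is at its maximum μ_s N and exactly balances the weight component along the incline: mg sin θ = μ_s mg cos θ.
Hence tan θ = μ_s = 0.58, so θ = arctan(0.58) = 30.1137°.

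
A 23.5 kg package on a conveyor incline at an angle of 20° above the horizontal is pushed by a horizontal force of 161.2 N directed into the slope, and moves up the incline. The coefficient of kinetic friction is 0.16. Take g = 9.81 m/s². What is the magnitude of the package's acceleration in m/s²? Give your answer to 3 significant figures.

The horizontal push has components F cos 20° = 161.2 × 0.9397 = 151.480 N up the incline and F sin 20° = 161.2 × 0.3420 = 55.130 N pressing into the surface.
The normal force is therefore N = mg cos 20° + F sin 20° = 216.634 + 55.130 = 271.764 N, and kinetic friction down the slope is μN = 0.16 × 271.764 = 43.482 N.
Along the incline: F cos 20° − mg sin 20° − μN = ma, so 151.480 − 78.843 − 43.482 = 23.5 a, giving a = 1.2406 m/s².

1.24 m/s²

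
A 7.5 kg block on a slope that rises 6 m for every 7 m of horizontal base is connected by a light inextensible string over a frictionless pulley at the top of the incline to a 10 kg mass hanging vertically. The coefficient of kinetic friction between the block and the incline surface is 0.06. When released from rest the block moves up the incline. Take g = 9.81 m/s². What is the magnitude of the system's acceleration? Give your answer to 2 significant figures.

2.7 m/s²

For the block on the incline: the weight component along the slope is m₁g sin 40.60° = 7.5 × 9.81 × 0.6508 = 47.883 N and the normal force is N = m₁g cos 40.60° = 55.862 N.
Kinetic friction opposes the block's motion up the incline: f = μN = 0.06 × 55.862 = 3.352 N acting down the slope.
Newton's second law for the block (up-slope positive): T − 47.883 − 3.352 = 7.5 a. For the hanging mass (downward positive): 10 × 9.81 − T = 10 a.
Adding the two equations eliminates T: 46.865 = 17.5 a, so a = 2.6780 m/s².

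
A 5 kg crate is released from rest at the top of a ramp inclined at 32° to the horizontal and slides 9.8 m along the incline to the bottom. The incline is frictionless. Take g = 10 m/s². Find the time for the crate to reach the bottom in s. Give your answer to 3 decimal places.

The weight component along the incline is mg sin 32° = 26.496 N and the normal force is N = mg cos 32° = 42.402 N.
With no friction, a = g sin 32° = 5.2992 m/s².
Starting from rest, L = ½at², so t = √(2L/a) = √(2 × 9.8 / 5.2992) = 1.9232 s.

1.923 s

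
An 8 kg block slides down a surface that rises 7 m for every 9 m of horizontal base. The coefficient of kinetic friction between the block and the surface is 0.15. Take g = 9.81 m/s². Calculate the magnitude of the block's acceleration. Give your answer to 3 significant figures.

4.86 m/s²

Resolving the weight along the incline: the component pulling the block down the slope is mg sin 37.87° = 8 × 9.81 × 0.6139 = 48.179 N, and the normal force is N = mg cos 37.87° = 8 × 9.81 × 0.7894 = 61.952 N.
Kinetic friction acts up the slope with magnitude f = μN = 0.15 × 61.952 = 9.293 N.
Net force along the incline is 48.179 − 9.293 = 38.886 N, so a = 38.886 / 8 = 4.8608 m/s².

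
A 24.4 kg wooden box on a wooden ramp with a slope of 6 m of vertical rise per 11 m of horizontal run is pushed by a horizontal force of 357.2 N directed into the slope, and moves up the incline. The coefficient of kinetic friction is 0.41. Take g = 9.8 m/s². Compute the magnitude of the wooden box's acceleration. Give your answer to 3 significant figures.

The horizontal push has components F cos 28.61° = 357.2 × 0.8779 = 313.586 N up the incline and F sin 28.61° = 357.2 × 0.4789 = 171.063 N pressing into the surface.
The normal force is therefore N = mg cos 28.61° + F sin 28.61° = 209.923 + 171.063 = 380.986 N, and kinetic friction down the slope is μN = 0.41 × 380.986 = 156.204 N.
Along the incline: F cos 28.61° − mg sin 28.61° − μN = ma, so 313.586 − 114.515 − 156.204 = 24.4 a, giving a = 1.7568 m/s².

1.76 m/s²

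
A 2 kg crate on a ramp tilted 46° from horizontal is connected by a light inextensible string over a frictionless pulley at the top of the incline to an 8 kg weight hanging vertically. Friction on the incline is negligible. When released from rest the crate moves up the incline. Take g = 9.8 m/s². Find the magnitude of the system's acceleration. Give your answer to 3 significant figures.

For the crate on the incline: the weight component along the slope is m₁g sin 46° = 2 × 9.8 × 0.7193 = 14.098 N and the normal force is N = m₁g cos 46° = 13.615 N.
Newton's second law for the crate (up-slope positive): T − 14.098 = 2 a. For the hanging weight (downward positive): 8 × 9.8 − T = 8 a.
Adding the two equations eliminates T: 64.302 = 10 a, so a = 6.4302 m/s².

6.43 m/s²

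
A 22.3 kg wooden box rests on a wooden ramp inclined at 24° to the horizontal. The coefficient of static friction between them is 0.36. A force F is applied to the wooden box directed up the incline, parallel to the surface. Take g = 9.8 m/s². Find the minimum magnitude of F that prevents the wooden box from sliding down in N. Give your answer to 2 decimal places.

The normal force is N = mg cos 24° = 199.646 N. With F at its minimum the wooden box is on the verge of sliding down, so static friction is at its maximum μ_s N = 0.36 × 199.646 = 71.873 N and acts up the slope.
Equilibrium along the incline: F + μ_s N = mg sin 24°, so F = 88.888 − 71.873 = 17.015 N.

17.02 N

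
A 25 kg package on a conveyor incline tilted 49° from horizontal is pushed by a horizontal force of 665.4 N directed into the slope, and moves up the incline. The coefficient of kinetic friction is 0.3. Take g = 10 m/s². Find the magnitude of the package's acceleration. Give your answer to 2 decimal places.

The horizontal push has components F cos 49° = 665.4 × 0.6561 = 436.569 N up the incline and F sin 49° = 665.4 × 0.7547 = 502.177 N pressing into the surface.
The normal force is therefore N = mg cos 49° + F sin 49° = 164.025 + 502.177 = 666.202 N, and kinetic friction down the slope is μN = 0.3 × 666.202 = 199.861 N.
Along the incline: F cos 49° − mg sin 49° − μN = ma, so 436.569 − 188.675 − 199.861 = 25 a, giving a = 1.9213 m/s².

1.92 m/s²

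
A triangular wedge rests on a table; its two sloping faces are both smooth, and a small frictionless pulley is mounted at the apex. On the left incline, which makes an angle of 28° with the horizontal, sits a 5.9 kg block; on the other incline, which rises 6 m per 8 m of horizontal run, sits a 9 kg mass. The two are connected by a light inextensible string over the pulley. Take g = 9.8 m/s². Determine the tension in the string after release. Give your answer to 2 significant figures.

Resolve each weight along its own incline: the 5.9 kg mass has component 5.9 × 9.8 × sin 28° = 27.145 N down its slope, and the 9 kg mass has 9 × 9.8 × sin 36.87° = 52.920 N down its slope.
The 9 kg side's 52.920 N exceeds the other side's 27.145 N, so that mass slides down and the 5.9 kg mass slides up. Taking that direction as positive, Newton's second law for the whole system gives 52.920 − 27.145 = (5.9 + 9) a, so a = 25.775 / 14.9 = 1.7299 m/s².
For the 5.9 kg mass (up-slope positive): T − 27.145 = 5.9 × 1.7299, so T = 37.351 N.

37 N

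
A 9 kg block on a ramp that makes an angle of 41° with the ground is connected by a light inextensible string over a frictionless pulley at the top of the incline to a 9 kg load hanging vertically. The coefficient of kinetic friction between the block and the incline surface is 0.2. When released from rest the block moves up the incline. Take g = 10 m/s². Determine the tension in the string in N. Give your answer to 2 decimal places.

For the block on the incline: the weight component along the slope is m₁g sin 41° = 9 × 10 × 0.6561 = 59.049 N and the normal force is N = m₁g cos 41° = 67.924 N.
Kinetic friction opposes the block's motion up the incline: f = μN = 0.2 × 67.924 = 13.585 N acting down the slope.
Newton's second law for the block (up-slope positive): T − 59.049 − 13.585 = 9 a. For the hanging load (downward positive): 9 × 10 − T = 9 a.
Adding the two equations eliminates T: 17.366 = 18 a, so a = 0.9648 m/s².
Then from the hanging load's equation, T = 9 × (10 − 0.9648) = 81.317 N.

81.32 N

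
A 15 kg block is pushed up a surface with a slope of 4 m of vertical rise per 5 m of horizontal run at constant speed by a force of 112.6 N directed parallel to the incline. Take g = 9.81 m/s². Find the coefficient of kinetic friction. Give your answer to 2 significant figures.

0.18

At constant speed ΣF = 0 along the incline. The applied 112.6 N acts up the slope; the weight component mg sin 38.66° = 91.924 N and kinetic friction μN both act down the slope.
So 112.6 = 91.924 + μ × 114.905, giving μ = (112.6 − 91.924) / 114.905 = 0.1799.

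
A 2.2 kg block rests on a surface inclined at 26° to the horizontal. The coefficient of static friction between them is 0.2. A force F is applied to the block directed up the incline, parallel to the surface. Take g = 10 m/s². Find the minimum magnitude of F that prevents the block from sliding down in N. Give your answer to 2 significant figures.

The normal force is N = mg cos 26° = 19.773 N. With F at its minimum the block is on the verge of sliding down, so static friction is at its maximum μ_s N = 0.2 × 19.773 = 3.955 N and acts up the slope.
Equilibrium along the incline: F + μ_s N = mg sin 26°, so F = 9.644 − 3.955 = 5.689 N.

5.7 N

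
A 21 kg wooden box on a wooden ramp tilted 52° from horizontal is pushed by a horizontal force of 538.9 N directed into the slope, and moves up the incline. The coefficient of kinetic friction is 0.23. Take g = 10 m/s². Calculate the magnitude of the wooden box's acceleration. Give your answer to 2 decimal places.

1.85 m/s²

The horizontal push has components F cos 52° = 538.9 × 0.6157 = 331.801 N up the incline and F sin 52° = 538.9 × 0.7880 = 424.653 N pressing into the surface.
The normal force is therefore N = mg cos 52° + F sin 52° = 129.297 + 424.653 = 553.950 N, and kinetic friction down the slope is μN = 0.23 × 553.950 = 127.409 N.
Along the incline: F cos 52° − mg sin 52° − μN = ma, so 331.801 − 165.480 − 127.409 = 21 a, giving a = 1.8530 m/s².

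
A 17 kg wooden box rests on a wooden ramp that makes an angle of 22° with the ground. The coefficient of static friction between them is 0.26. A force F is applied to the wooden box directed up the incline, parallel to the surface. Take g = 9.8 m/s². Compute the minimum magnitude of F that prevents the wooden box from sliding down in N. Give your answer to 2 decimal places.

22.25 N

The normal force is N = mg cos 22° = 154.469 N. With F at its minimum the wooden box is on the verge of sliding down, so static friction is at its maximum μ_s N = 0.26 × 154.469 = 40.162 N and acts up the slope.
Equilibrium along the incline: F + μ_s N = mg sin 22°, so F = 62.409 − 40.162 = 22.247 N.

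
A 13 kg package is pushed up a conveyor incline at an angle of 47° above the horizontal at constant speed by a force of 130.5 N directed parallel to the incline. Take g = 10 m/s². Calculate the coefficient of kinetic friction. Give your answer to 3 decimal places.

0.400

At constant speed ΣF = 0 along the incline. The applied 130.5 N acts up the slope; the weight component mg sin 47° = 95.076 N and kinetic friction μN both act down the slope.
So 130.5 = 95.076 + μ × 88.660, giving μ = (130.5 − 95.076) / 88.660 = 0.3995.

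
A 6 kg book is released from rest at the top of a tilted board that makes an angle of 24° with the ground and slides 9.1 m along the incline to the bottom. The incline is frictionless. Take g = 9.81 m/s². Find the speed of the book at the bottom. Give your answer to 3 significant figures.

8.52 m/s

The weight component along the incline is mg sin 24° = 23.941 N and the normal force is N = mg cos 24° = 53.771 N.
With no friction, a = g sin 24° = 3.9901 m/s².
Starting from rest over a distance of 9.1 m, v² = 2aL = 2 × 3.9901 × 9.1 = 72.6198, so v = 8.5217 m/s.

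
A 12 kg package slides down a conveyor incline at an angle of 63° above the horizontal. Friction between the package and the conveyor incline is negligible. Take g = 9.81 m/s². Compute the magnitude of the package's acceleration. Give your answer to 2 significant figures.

Resolving the weight along the incline: the component pulling the package down the slope is mg sin 63° = 12 × 9.81 × 0.8910 = 104.889 N, and the normal force is N = mg cos 63° = 12 × 9.81 × 0.4540 = 53.445 N.
With no friction the net force along the incline is 104.889 N, so a = g sin 63° = 104.889 / 12 = 8.7408 m/s².

8.7 m/s²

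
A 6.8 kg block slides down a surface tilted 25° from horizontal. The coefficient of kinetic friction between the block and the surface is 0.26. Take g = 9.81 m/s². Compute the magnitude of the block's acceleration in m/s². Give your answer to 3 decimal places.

Resolving the weight along the incline: the component pulling the block down the slope is mg sin 25° = 6.8 × 9.81 × 0.4226 = 28.191 N, and the normal force is N = mg cos 25° = 6.8 × 9.81 × 0.9063 = 60.457 N.
Kinetic friction acts up the slope with magnitude f = μN = 0.26 × 60.457 = 15.719 N.
Net force along the incline is 28.191 − 15.719 = 12.472 N, so a = 12.472 / 6.8 = 1.8341 m/s².

1.834 m/s²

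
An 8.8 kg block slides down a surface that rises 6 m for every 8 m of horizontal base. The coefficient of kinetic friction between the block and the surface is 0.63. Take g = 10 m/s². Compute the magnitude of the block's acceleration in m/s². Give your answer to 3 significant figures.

0.960 m/s²

Resolving the weight along the incline: the component pulling the block down the slope is mg sin 36.87° = 8.8 × 10 × 0.6000 = 52.800 N, and the normal force is N = mg cos 36.87° = 8.8 × 10 × 0.8000 = 70.400 N.
Kinetic friction acts up the slope with magnitude f = μN = 0.63 × 70.400 = 44.352 N.
Net force along the incline is 52.800 − 44.352 = 8.448 N, so a = 8.448 / 8.8 = 0.9600 m/s².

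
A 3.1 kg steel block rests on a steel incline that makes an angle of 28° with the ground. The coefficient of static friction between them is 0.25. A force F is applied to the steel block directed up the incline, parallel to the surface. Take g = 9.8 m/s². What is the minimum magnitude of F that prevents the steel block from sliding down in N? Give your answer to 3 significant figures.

The normal force is N = mg cos 28° = 26.824 N. With F at its minimum the steel block is on the verge of sliding down, so static friction is at its maximum μ_s N = 0.25 × 26.824 = 6.706 N and acts up the slope.
Equilibrium along the incline: F + μ_s N = mg sin 28°, so F = 14.263 − 6.706 = 7.557 N.

7.56 N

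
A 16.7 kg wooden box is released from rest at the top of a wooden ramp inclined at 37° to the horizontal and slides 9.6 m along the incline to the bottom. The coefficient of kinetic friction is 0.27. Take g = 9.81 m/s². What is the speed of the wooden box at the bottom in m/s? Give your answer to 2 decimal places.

The weight component along the incline is mg sin 37° = 98.594 N and the normal force is N = mg cos 37° = 130.838 N.
Friction up the slope is f = μN = 0.27 × 130.838 = 35.326 N, so the net downslope force is 98.594 − 35.326 = 63.268 N and a = 63.268 / 16.7 = 3.7885 m/s².
Starting from rest over a distance of 9.6 m, v² = 2aL = 2 × 3.7885 × 9.6 = 72.7392, so v = 8.5287 m/s.

8.53 m/s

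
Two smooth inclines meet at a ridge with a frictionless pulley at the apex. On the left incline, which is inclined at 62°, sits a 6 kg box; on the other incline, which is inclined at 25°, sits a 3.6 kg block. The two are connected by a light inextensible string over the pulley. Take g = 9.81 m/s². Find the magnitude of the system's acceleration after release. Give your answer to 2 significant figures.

Resolve each weight along its own incline: the 6 kg mass has component 6 × 9.81 × sin 62° = 51.970 N down its slope, and the 3.6 kg mass has 3.6 × 9.81 × sin 25° = 14.925 N down its slope.
The 6 kg side's 51.970 N exceeds the other side's 14.925 N, so that mass slides down and the 3.6 kg mass slides up. Taking that direction as positive, Newton's second law for the whole system gives 51.970 − 14.925 = (6 + 3.6) a, so a = 37.045 / 9.6 = 3.8589 m/s².

3.9 m/s²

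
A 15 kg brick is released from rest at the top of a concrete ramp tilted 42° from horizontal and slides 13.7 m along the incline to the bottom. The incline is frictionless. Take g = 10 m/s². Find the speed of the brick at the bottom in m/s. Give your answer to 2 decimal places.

The weight component along the incline is mg sin 42° = 100.370 N and the normal force is N = mg cos 42° = 111.472 N.
With no friction, a = g sin 42° = 6.6913 m/s².
Starting from rest over a distance of 13.7 m, v² = 2aL = 2 × 6.6913 × 13.7 = 183.3416, so v = 13.5404 m/s.

13.54 m/s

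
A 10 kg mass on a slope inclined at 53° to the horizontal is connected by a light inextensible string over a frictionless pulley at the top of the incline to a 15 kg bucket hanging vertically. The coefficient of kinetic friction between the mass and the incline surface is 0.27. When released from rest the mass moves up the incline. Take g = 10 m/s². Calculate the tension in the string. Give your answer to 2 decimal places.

For the mass on the incline: the weight component along the slope is m₁g sin 53° = 10 × 10 × 0.7986 = 79.860 N and the normal force is N = m₁g cos 53° = 60.182 N.
Kinetic friction opposes the mass's motion up the incline: f = μN = 0.27 × 60.182 = 16.249 N acting down the slope.
Newton's second law for the mass (up-slope positive): T − 79.860 − 16.249 = 10 a. For the hanging bucket (downward positive): 15 × 10 − T = 15 a.
Adding the two equations eliminates T: 53.891 = 25 a, so a = 2.1556 m/s².
Then from the hanging bucket's equation, T = 15 × (10 − 2.1556) = 117.666 N.

117.67 N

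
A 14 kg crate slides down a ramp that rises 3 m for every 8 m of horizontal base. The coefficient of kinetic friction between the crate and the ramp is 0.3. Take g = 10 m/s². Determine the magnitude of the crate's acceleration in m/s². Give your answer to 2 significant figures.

Resolving the weight along the incline: the component pulling the crate down the slope is mg sin 20.56° = 14 × 10 × 0.3511 = 49.154 N, and the normal force is N = mg cos 20.56° = 14 × 10 × 0.9363 = 131.082 N.
Kinetic friction acts up the slope with magnitude f = μN = 0.3 × 131.082 = 39.325 N.
Net force along the incline is 49.154 − 39.325 = 9.829 N, so a = 9.829 / 14 = 0.7021 m/s².

0.70 m/s²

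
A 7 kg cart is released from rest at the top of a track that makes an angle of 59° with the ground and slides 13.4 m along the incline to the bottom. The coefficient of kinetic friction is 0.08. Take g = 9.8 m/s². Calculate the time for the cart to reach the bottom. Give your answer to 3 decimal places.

1.831 s

The weight component along the incline is mg sin 59° = 58.802 N and the normal force is N = mg cos 59° = 35.332 N.
Friction up the slope is f = μN = 0.08 × 35.332 = 2.827 N, so the net downslope force is 58.802 − 2.827 = 55.975 N and a = 55.975 / 7 = 7.9964 m/s².
Starting from rest, L = ½at², so t = √(2L/a) = √(2 × 13.4 / 7.9964) = 1.8307 s.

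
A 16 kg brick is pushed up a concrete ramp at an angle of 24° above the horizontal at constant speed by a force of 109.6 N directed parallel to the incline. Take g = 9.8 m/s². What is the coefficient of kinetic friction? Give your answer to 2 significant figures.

At constant speed ΣF = 0 along the incline. The applied 109.6 N acts up the slope; the weight component mg sin 24° = 63.776 N and kinetic friction μN both act down the slope.
So 109.6 = 63.776 + μ × 143.244, giving μ = (109.6 − 63.776) / 143.244 = 0.3199.

0.32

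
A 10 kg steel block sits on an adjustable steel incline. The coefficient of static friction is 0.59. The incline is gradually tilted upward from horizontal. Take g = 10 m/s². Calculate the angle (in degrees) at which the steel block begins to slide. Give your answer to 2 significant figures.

At the threshold of sliding, static friction is at its maximum μ_s N and exactly balances the weight component along the incline: mg sin θ = μ_s mg cos θ.
Hence tan θ = μ_s = 0.59, so θ = arctan(0.59) = 30.5406°.

31°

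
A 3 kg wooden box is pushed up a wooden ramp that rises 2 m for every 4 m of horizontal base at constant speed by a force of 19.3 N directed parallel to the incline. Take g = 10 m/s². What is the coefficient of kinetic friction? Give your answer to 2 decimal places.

0.22

At constant speed ΣF = 0 along the incline. The applied 19.3 N acts up the slope; the weight component mg sin 26.57° = 13.416 N and kinetic friction μN both act down the slope.
So 19.3 = 13.416 + μ × 26.833, giving μ = (19.3 − 13.416) / 26.833 = 0.2193.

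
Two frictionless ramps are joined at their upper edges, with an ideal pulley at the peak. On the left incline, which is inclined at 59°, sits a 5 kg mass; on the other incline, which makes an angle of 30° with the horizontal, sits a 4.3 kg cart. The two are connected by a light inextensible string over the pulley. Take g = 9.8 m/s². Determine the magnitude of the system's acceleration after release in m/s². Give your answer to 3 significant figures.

2.25 m/s²

Resolve each weight along its own incline: the 5 kg mass has component 5 × 9.8 × sin 59° = 42.001 N down its slope, and the 4.3 kg mass has 4.3 × 9.8 × sin 30° = 21.070 N down its slope.
The 5 kg side's 42.001 N exceeds the other side's 21.070 N, so that mass slides down and the 4.3 kg mass slides up. Taking that direction as positive, Newton's second law for the whole system gives 42.001 − 21.070 = (5 + 4.3) a, so a = 20.931 / 9.3 = 2.2506 m/s².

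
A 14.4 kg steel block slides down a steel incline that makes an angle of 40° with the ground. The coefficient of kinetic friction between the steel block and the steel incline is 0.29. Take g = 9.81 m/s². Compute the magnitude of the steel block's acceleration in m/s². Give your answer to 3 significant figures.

Resolving the weight along the incline: the component pulling the steel block down the slope is mg sin 40° = 14.4 × 9.81 × 0.6428 = 90.804 N, and the normal force is N = mg cos 40° = 14.4 × 9.81 × 0.7660 = 108.208 N.
Kinetic friction acts up the slope with magnitude f = μN = 0.29 × 108.208 = 31.380 N.
Net force along the incline is 90.804 − 31.380 = 59.424 N, so a = 59.424 / 14.4 = 4.1267 m/s².

4.13 m/s²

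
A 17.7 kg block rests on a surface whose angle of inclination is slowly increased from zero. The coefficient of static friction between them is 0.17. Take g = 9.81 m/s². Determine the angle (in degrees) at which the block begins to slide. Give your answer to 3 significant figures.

9.65°

At the threshold of sliding, static friction is at its maximum μ_s N and exactly balances the weight component along the incline: mg sin θ = μ_s mg cos θ.
Hence tan θ = μ_s = 0.17, so θ = arctan(0.17) = 9.6480°.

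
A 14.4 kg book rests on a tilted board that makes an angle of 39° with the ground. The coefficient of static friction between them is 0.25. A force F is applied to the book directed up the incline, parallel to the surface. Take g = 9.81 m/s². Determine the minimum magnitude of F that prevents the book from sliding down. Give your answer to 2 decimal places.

The normal force is N = mg cos 39° = 109.783 N. With F at its minimum the book is on the verge of sliding down, so static friction is at its maximum μ_s N = 0.25 × 109.783 = 27.446 N and acts up the slope.
Equilibrium along the incline: F + μ_s N = mg sin 39°, so F = 88.900 − 27.446 = 61.454 N.

61.45 N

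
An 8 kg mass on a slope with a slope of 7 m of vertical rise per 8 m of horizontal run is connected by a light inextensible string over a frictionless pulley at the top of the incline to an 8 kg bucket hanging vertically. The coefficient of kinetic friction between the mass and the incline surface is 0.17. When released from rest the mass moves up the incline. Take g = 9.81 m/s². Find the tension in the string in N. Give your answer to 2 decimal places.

For the mass on the incline: the weight component along the slope is m₁g sin 41.19° = 8 × 9.81 × 0.6585 = 51.679 N and the normal force is N = m₁g cos 41.19° = 59.062 N.
Kinetic friction opposes the mass's motion up the incline: f = μN = 0.17 × 59.062 = 10.041 N acting down the slope.
Newton's second law for the mass (up-slope positive): T − 51.679 − 10.041 = 8 a. For the hanging bucket (downward positive): 8 × 9.81 − T = 8 a.
Adding the two equations eliminates T: 16.760 = 16 a, so a = 1.0475 m/s².
Then from the hanging bucket's equation, T = 8 × (9.81 − 1.0475) = 70.100 N.

70.10 N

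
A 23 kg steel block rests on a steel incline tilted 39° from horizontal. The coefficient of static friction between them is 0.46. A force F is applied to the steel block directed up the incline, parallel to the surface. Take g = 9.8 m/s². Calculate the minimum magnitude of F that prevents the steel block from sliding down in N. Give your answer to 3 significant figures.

The normal force is N = mg cos 39° = 175.169 N. With F at its minimum the steel block is on the verge of sliding down, so static friction is at its maximum μ_s N = 0.46 × 175.169 = 80.578 N and acts up the slope.
Equilibrium along the incline: F + μ_s N = mg sin 39°, so F = 141.849 − 80.578 = 61.271 N.

61.3 N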